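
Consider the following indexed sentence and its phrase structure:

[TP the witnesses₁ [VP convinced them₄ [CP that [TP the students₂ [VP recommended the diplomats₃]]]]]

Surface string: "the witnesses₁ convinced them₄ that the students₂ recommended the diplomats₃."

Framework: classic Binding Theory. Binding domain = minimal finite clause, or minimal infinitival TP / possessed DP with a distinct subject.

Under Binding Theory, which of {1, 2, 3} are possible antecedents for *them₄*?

*them* is a pronoun, so Principle B applies: it must be free in its binding domain.
Binding domain of *them₄*: the matrix TP, whose subject is the witnesses₁.
*the witnesses₁* c-commands the pronoun within its binding domain → coindexation would violate Principle B.
*the students₂*: the pronoun c-commands this R-expression → coindexation would violate Principle C on *the students₂*.
*the diplomats₃*: the pronoun c-commands this R-expression → coindexation would violate Principle C on *the diplomats₃*.

none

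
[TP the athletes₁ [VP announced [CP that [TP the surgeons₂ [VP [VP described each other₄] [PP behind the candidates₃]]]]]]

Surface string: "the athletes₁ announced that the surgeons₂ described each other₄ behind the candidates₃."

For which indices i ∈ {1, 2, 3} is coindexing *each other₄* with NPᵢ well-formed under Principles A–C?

{2}

*each other* is an anaphor, so Principle A applies: it must be bound in its binding domain.
Binding domain of *each other₄*: the embedded TP, whose subject is the surgeons₂.
*the athletes₁* c-commands the anaphor but is outside its binding domain → cannot satisfy Principle A.
*the surgeons₂* c-commands the anaphor within its binding domain → licit binder.
*the candidates₃* does not c-command the anaphor → cannot bind it.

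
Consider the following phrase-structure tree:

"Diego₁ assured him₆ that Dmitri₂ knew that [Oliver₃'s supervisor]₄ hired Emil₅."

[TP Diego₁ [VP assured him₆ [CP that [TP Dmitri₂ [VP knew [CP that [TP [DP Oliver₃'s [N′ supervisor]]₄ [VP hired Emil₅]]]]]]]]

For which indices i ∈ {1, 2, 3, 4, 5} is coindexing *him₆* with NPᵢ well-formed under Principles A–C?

none

*him* is a pronoun, so Principle B applies: it must be free in its binding domain.
Binding domain of *him₆*: the matrix TP, whose subject is Diego₁.
*Diego₁* c-commands the pronoun within its binding domain → coindexation would violate Principle B.
*Dmitri₂*: the pronoun c-commands this R-expression → coindexation would violate Principle C on *Dmitri₂*.
*Oliver₃*: the pronoun c-commands this R-expression → coindexation would violate Principle C on *Oliver₃*.
*[Oliver₃'s supervisor]₄*: the pronoun c-commands this R-expression → coindexation would violate Principle C on *[Oliver₃'s supervisor]₄*.
*Emil₅*: the pronoun c-commands this R-expression → coindexation would violate Principle C on *Emil₅*.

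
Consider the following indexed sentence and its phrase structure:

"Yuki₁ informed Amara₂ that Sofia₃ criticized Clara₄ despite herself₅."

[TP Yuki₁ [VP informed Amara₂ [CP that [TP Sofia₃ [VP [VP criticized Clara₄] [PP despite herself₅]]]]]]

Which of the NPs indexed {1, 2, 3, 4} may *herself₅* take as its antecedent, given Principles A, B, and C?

*herself* is an anaphor, so Principle A applies: it must be bound in its binding domain.
Binding domain of *herself₅*: the embedded TP, whose subject is Sofia₃.
*Yuki₁* c-commands the anaphor but is outside its binding domain → cannot satisfy Principle A.
*Amara₂* c-commands the anaphor but is outside its binding domain → cannot satisfy Principle A.
*Sofia₃* c-commands the anaphor within its binding domain → licit binder.
*Clara₄* does not c-command the anaphor → cannot bind it.

{3}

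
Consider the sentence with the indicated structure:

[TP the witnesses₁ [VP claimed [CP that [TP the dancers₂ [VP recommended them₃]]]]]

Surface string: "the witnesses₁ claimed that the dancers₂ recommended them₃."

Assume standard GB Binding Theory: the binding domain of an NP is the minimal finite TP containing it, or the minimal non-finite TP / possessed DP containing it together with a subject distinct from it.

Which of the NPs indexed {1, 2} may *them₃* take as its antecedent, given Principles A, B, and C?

*them* is a pronoun, so Principle B applies: it must be free in its binding domain.
Binding domain of *them₃*: the embedded TP, whose subject is the dancers₂.
*the witnesses₁* c-commands the pronoun but from outside its binding domain, and is not c-commanded by it → coindexation permitted.
*the dancers₂* c-commands the pronoun within its binding domain → coindexation would violate Principle B.

{1}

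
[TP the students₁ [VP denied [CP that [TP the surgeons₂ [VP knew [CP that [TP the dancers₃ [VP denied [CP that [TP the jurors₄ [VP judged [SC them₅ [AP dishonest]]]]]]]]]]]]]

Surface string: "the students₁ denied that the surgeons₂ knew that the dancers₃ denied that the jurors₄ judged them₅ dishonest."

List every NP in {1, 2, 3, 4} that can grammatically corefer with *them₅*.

{1, 2, 3}

*them* is a pronoun, so Principle B applies: it must be free in its binding domain.
Binding domain of *them₅*: the embedded TP, whose subject is the jurors₄.
*the students₁* c-commands the pronoun but from outside its binding domain, and is not c-commanded by it → coindexation permitted.
*the surgeons₂* c-commands the pronoun but from outside its binding domain, and is not c-commanded by it → coindexation permitted.
*the dancers₃* c-commands the pronoun but from outside its binding domain, and is not c-commanded by it → coindexation permitted.
*the jurors₄* c-commands the pronoun within its binding domain → coindexation would violate Principle B.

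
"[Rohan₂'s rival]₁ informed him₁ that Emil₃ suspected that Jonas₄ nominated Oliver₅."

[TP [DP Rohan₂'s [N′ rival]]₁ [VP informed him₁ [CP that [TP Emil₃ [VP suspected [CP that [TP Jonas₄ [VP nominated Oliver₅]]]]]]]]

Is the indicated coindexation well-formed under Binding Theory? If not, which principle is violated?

The two coindexed NPs are *[Rohan₂'s rival]₁* and *him₁*.
*him₁* is a pronoun. Its binding domain is the matrix TP, whose subject is [Rohan₂'s rival]₁.
*[Rohan₂'s rival]₁* c-commands it within that domain and carries the same index.
The pronoun is locally bound → Principle B violation.

Principle B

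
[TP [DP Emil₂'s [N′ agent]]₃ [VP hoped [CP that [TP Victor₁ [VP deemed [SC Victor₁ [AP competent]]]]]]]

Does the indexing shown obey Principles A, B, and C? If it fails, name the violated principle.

The two coindexed NPs are *Victor₁* (the lower occurrence) and *Victor₁* (the higher occurrence).
*Victor₁* (the lower occurrence) is an R-expression. Principle C requires it to be free everywhere.
*Victor₁* (the higher occurrence) c-commands it and carries the same index.
The R-expression is bound → Principle C violation.

Principle C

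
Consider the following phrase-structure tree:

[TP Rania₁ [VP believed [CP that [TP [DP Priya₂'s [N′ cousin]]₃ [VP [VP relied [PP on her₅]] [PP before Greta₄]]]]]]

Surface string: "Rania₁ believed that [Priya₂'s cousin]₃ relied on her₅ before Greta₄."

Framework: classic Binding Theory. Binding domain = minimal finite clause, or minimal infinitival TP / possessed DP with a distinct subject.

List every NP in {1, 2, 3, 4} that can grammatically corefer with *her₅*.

{1, 2, 4}

*her* is a pronoun, so Principle B applies: it must be free in its binding domain.
Binding domain of *her₅*: the embedded TP, whose subject is [Priya₂'s cousin]₃.
*Rania₁* c-commands the pronoun but from outside its binding domain, and is not c-commanded by it → coindexation permitted.
*Priya₂* and the pronoun do not c-command one another → neither Principle B nor Principle C is at stake; coindexation permitted.
*[Priya₂'s cousin]₃* c-commands the pronoun within its binding domain → coindexation would violate Principle B.
*Greta₄* and the pronoun do not c-command one another → neither Principle B nor Principle C is at stake; coindexation permitted.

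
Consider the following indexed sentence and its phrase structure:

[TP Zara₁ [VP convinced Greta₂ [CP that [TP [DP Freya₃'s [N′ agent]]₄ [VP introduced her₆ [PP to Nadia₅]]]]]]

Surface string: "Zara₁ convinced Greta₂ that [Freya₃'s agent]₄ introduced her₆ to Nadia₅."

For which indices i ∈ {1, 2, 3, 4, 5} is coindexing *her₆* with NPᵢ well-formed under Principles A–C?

*her* is a pronoun, so Principle B applies: it must be free in its binding domain.
Binding domain of *her₆*: the embedded TP, whose subject is [Freya₃'s agent]₄.
*Zara₁* c-commands the pronoun but from outside its binding domain, and is not c-commanded by it → coindexation permitted.
*Greta₂* c-commands the pronoun but from outside its binding domain, and is not c-commanded by it → coindexation permitted.
*Freya₃* and the pronoun do not c-command one another → neither Principle B nor Principle C is at stake; coindexation permitted.
*[Freya₃'s agent]₄* c-commands the pronoun within its binding domain → coindexation would violate Principle B.
*Nadia₅*: the pronoun c-commands this R-expression → coindexation would violate Principle C on *Nadia₅*.

{1, 2, 3}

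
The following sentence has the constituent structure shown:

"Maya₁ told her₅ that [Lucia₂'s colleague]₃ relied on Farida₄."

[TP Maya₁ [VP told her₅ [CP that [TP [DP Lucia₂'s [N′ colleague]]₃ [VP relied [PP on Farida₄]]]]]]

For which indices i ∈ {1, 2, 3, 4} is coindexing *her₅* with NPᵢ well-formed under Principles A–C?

*her* is a pronoun, so Principle B applies: it must be free in its binding domain.
Binding domain of *her₅*: the matrix TP, whose subject is Maya₁.
*Maya₁* c-commands the pronoun within its binding domain → coindexation would violate Principle B.
*Lucia₂*: the pronoun c-commands this R-expression → coindexation would violate Principle C on *Lucia₂*.
*[Lucia₂'s colleague]₃*: the pronoun c-commands this R-expression → coindexation would violate Principle C on *[Lucia₂'s colleague]₃*.
*Farida₄*: the pronoun c-commands this R-expression → coindexation would violate Principle C on *Farida₄*.

none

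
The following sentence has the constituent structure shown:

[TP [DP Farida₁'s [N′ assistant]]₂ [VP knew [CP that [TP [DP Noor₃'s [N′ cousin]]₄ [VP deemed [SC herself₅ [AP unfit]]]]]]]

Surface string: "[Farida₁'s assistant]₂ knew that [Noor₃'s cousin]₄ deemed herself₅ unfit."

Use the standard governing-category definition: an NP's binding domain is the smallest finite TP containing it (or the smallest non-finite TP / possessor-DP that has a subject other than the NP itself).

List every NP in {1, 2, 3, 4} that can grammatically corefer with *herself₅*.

{4}

*herself* is an anaphor, so Principle A applies: it must be bound in its binding domain.
Binding domain of *herself₅*: the embedded TP, whose subject is [Noor₃'s cousin]₄.
*Farida₁* does not c-command the anaphor → cannot bind it.
*[Farida₁'s assistant]₂* c-commands the anaphor but is outside its binding domain → cannot satisfy Principle A.
*Noor₃* does not c-command the anaphor → cannot bind it.
*[Noor₃'s cousin]₄* c-commands the anaphor within its binding domain → licit binder.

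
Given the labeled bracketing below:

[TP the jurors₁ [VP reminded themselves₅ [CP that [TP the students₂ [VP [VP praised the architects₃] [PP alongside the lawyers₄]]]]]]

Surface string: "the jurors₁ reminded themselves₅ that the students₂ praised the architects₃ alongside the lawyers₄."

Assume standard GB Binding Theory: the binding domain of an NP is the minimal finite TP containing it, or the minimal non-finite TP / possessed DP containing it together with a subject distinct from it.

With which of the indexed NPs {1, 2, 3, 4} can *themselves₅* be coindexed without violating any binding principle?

*themselves* is an anaphor, so Principle A applies: it must be bound in its binding domain.
Binding domain of *themselves₅*: the matrix TP, whose subject is the jurors₁.
*the jurors₁* c-commands the anaphor within its binding domain → licit binder.
*the students₂* does not c-command the anaphor → cannot bind it.
*the architects₃* does not c-command the anaphor → cannot bind it.
*the lawyers₄* does not c-command the anaphor → cannot bind it.

{1}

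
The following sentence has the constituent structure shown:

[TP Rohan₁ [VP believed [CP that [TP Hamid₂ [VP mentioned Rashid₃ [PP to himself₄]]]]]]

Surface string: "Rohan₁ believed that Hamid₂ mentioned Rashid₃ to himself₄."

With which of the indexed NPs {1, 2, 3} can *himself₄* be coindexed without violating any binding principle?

*himself* is an anaphor, so Principle A applies: it must be bound in its binding domain.
Binding domain of *himself₄*: the embedded TP, whose subject is Hamid₂.
*Rohan₁* c-commands the anaphor but is outside its binding domain → cannot satisfy Principle A.
*Hamid₂* c-commands the anaphor within its binding domain → licit binder.
*Rashid₃* c-commands the anaphor within its binding domain → licit binder.

{2, 3}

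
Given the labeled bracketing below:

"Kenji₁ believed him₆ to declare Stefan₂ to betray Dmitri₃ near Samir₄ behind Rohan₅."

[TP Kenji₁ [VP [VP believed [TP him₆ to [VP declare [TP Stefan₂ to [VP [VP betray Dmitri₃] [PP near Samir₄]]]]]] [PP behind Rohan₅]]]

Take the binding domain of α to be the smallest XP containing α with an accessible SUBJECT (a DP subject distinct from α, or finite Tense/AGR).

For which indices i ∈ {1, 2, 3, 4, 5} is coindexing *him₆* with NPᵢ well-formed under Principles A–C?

*him* is a pronoun, so Principle B applies: it must be free in its binding domain.
Binding domain of *him₆*: the matrix TP, whose subject is Kenji₁.
*Kenji₁* c-commands the pronoun within its binding domain → coindexation would violate Principle B.
*Stefan₂*: the pronoun c-commands this R-expression → coindexation would violate Principle C on *Stefan₂*.
*Dmitri₃*: the pronoun c-commands this R-expression → coindexation would violate Principle C on *Dmitri₃*.
*Samir₄*: the pronoun c-commands this R-expression → coindexation would violate Principle C on *Samir₄*.
*Rohan₅* and the pronoun do not c-command one another → neither Principle B nor Principle C is at stake; coindexation permitted.

{5}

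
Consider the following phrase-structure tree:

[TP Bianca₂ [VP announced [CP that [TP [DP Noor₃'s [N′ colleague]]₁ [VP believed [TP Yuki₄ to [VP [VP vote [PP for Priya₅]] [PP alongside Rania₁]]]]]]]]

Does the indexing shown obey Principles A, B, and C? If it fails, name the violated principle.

The two coindexed NPs are *[Noor₃'s colleague]₁* and *Rania₁*.
*Rania₁* is an R-expression. Principle C requires it to be free everywhere.
*[Noor₃'s colleague]₁* c-commands it and carries the same index.
The R-expression is bound → Principle C violation.

Principle C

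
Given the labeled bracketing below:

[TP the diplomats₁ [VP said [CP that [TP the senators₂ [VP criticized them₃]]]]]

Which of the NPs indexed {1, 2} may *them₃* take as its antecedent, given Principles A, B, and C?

{1}

*them* is a pronoun, so Principle B applies: it must be free in its binding domain.
Binding domain of *them₃*: the embedded TP, whose subject is the senators₂.
*the diplomats₁* c-commands the pronoun but from outside its binding domain, and is not c-commanded by it → coindexation permitted.
*the senators₂* c-commands the pronoun within its binding domain → coindexation would violate Principle B.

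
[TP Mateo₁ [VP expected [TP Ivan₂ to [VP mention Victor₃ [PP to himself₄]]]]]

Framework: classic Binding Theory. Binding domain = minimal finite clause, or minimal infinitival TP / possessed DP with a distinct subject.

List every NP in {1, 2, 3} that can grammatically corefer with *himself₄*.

*himself* is an anaphor, so Principle A applies: it must be bound in its binding domain.
Binding domain of *himself₄*: the embedded TP, whose subject is Ivan₂.
*Mateo₁* c-commands the anaphor but is outside its binding domain → cannot satisfy Principle A.
*Ivan₂* c-commands the anaphor within its binding domain → licit binder.
*Victor₃* c-commands the anaphor within its binding domain → licit binder.

{2, 3}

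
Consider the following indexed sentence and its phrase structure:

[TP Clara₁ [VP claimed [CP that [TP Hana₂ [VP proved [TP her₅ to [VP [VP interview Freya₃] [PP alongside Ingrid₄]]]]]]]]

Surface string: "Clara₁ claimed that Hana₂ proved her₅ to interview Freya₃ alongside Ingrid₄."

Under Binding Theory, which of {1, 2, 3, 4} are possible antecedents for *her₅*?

{1}

*her* is a pronoun, so Principle B applies: it must be free in its binding domain.
Binding domain of *her₅*: the embedded TP, whose subject is Hana₂.
*Clara₁* c-commands the pronoun but from outside its binding domain, and is not c-commanded by it → coindexation permitted.
*Hana₂* c-commands the pronoun within its binding domain → coindexation would violate Principle B.
*Freya₃*: the pronoun c-commands this R-expression → coindexation would violate Principle C on *Freya₃*.
*Ingrid₄*: the pronoun c-commands this R-expression → coindexation would violate Principle C on *Ingrid₄*.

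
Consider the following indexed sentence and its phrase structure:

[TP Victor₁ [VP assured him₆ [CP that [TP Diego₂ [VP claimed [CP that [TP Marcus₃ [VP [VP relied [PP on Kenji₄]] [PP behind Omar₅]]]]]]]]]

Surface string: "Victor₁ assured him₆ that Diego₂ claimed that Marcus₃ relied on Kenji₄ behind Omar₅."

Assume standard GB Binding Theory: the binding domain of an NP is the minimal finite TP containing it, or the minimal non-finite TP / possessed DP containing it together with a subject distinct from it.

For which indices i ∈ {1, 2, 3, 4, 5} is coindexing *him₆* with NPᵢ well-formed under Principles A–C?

*him* is a pronoun, so Principle B applies: it must be free in its binding domain.
Binding domain of *him₆*: the matrix TP, whose subject is Victor₁.
*Victor₁* c-commands the pronoun within its binding domain → coindexation would violate Principle B.
*Diego₂*: the pronoun c-commands this R-expression → coindexation would violate Principle C on *Diego₂*.
*Marcus₃*: the pronoun c-commands this R-expression → coindexation would violate Principle C on *Marcus₃*.
*Kenji₄*: the pronoun c-commands this R-expression → coindexation would violate Principle C on *Kenji₄*.
*Omar₅*: the pronoun c-commands this R-expression → coindexation would violate Principle C on *Omar₅*.

none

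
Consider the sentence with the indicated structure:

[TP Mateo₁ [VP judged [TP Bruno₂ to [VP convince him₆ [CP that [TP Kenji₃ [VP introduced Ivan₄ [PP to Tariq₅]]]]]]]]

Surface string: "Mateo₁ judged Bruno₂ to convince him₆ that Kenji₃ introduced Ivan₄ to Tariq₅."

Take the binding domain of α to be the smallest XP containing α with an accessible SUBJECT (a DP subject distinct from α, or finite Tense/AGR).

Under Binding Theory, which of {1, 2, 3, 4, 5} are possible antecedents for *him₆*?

{1}

*him* is a pronoun, so Principle B applies: it must be free in its binding domain.
Binding domain of *him₆*: the embedded TP, whose subject is Bruno₂.
*Mateo₁* c-commands the pronoun but from outside its binding domain, and is not c-commanded by it → coindexation permitted.
*Bruno₂* c-commands the pronoun within its binding domain → coindexation would violate Principle B.
*Kenji₃*: the pronoun c-commands this R-expression → coindexation would violate Principle C on *Kenji₃*.
*Ivan₄*: the pronoun c-commands this R-expression → coindexation would violate Principle C on *Ivan₄*.
*Tariq₅*: the pronoun c-commands this R-expression → coindexation would violate Principle C on *Tariq₅*.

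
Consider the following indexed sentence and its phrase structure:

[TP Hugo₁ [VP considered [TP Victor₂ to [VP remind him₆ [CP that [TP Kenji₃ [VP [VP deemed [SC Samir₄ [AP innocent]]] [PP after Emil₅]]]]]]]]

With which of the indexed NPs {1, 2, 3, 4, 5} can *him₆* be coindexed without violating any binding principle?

{1}

*him* is a pronoun, so Principle B applies: it must be free in its binding domain.
Binding domain of *him₆*: the embedded TP, whose subject is Victor₂.
*Hugo₁* c-commands the pronoun but from outside its binding domain, and is not c-commanded by it → coindexation permitted.
*Victor₂* c-commands the pronoun within its binding domain → coindexation would violate Principle B.
*Kenji₃*: the pronoun c-commands this R-expression → coindexation would violate Principle C on *Kenji₃*.
*Samir₄*: the pronoun c-commands this R-expression → coindexation would violate Principle C on *Samir₄*.
*Emil₅*: the pronoun c-commands this R-expression → coindexation would violate Principle C on *Emil₅*.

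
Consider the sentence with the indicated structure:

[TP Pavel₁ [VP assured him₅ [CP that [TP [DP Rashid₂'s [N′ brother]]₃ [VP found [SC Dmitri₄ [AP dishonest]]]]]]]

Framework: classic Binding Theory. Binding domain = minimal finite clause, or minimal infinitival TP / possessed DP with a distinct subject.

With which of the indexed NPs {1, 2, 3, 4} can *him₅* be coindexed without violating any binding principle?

*him* is a pronoun, so Principle B applies: it must be free in its binding domain.
Binding domain of *him₅*: the matrix TP, whose subject is Pavel₁.
*Pavel₁* c-commands the pronoun within its binding domain → coindexation would violate Principle B.
*Rashid₂*: the pronoun c-commands this R-expression → coindexation would violate Principle C on *Rashid₂*.
*[Rashid₂'s brother]₃*: the pronoun c-commands this R-expression → coindexation would violate Principle C on *[Rashid₂'s brother]₃*.
*Dmitri₄*: the pronoun c-commands this R-expression → coindexation would violate Principle C on *Dmitri₄*.

none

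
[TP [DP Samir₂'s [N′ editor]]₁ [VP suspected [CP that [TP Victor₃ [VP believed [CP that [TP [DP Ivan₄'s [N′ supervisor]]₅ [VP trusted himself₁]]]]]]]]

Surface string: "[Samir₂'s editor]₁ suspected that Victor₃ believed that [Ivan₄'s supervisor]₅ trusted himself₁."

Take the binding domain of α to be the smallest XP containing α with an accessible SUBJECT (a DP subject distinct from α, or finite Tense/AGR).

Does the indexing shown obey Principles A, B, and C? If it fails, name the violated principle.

Principle A

The two coindexed NPs are *[Samir₂'s editor]₁* and *himself₁*.
*himself₁* is an anaphor. Principle A requires it to be bound within its binding domain — the embedded TP, whose subject is [Ivan₄'s supervisor]₅.
Within that domain it is c-commanded by *[Ivan₄'s supervisor]₅*, which does not share its index.
*[Samir₂'s editor]₁* does c-command the anaphor, but from outside its binding domain.
The anaphor is unbound in its domain → Principle A violation.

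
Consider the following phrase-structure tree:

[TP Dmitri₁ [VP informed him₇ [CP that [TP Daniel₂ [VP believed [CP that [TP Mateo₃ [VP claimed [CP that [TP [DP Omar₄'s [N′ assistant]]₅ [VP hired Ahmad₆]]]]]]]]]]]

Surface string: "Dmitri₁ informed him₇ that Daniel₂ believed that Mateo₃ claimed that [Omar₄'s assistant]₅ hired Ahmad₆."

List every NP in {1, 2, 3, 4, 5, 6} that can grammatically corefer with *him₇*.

none

*him* is a pronoun, so Principle B applies: it must be free in its binding domain.
Binding domain of *him₇*: the matrix TP, whose subject is Dmitri₁.
*Dmitri₁* c-commands the pronoun within its binding domain → coindexation would violate Principle B.
*Daniel₂*: the pronoun c-commands this R-expression → coindexation would violate Principle C on *Daniel₂*.
*Mateo₃*: the pronoun c-commands this R-expression → coindexation would violate Principle C on *Mateo₃*.
*Omar₄*: the pronoun c-commands this R-expression → coindexation would violate Principle C on *Omar₄*.
*[Omar₄'s assistant]₅*: the pronoun c-commands this R-expression → coindexation would violate Principle C on *[Omar₄'s assistant]₅*.
*Ahmad₆*: the pronoun c-commands this R-expression → coindexation would violate Principle C on *Ahmad₆*.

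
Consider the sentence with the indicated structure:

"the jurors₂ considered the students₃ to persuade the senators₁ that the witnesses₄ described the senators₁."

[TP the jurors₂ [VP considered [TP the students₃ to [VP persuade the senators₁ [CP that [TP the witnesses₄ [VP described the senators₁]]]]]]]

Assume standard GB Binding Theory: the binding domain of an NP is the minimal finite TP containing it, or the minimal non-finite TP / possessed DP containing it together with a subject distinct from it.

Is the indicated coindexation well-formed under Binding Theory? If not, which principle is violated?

The two coindexed NPs are *the senators₁* (the higher occurrence) and *the senators₁* (the lower occurrence).
*the senators₁* (the lower occurrence) is an R-expression. Principle C requires it to be free everywhere.
*the senators₁* (the higher occurrence) c-commands it and carries the same index.
The R-expression is bound → Principle C violation.

Principle C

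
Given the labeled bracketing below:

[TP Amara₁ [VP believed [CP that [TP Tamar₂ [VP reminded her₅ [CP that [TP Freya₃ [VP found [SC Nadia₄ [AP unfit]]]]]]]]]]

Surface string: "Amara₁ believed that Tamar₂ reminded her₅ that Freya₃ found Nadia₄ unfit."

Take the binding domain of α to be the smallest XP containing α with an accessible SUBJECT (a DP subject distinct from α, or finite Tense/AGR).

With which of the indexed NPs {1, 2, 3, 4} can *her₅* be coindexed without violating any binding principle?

*her* is a pronoun, so Principle B applies: it must be free in its binding domain.
Binding domain of *her₅*: the embedded TP, whose subject is Tamar₂.
*Amara₁* c-commands the pronoun but from outside its binding domain, and is not c-commanded by it → coindexation permitted.
*Tamar₂* c-commands the pronoun within its binding domain → coindexation would violate Principle B.
*Freya₃*: the pronoun c-commands this R-expression → coindexation would violate Principle C on *Freya₃*.
*Nadia₄*: the pronoun c-commands this R-expression → coindexation would violate Principle C on *Nadia₄*.

{1}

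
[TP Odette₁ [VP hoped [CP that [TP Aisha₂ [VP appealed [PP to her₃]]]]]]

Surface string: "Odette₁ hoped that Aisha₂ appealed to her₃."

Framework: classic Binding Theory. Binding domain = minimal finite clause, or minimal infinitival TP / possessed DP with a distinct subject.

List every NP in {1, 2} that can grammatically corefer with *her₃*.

*her* is a pronoun, so Principle B applies: it must be free in its binding domain.
Binding domain of *her₃*: the embedded TP, whose subject is Aisha₂.
*Odette₁* c-commands the pronoun but from outside its binding domain, and is not c-commanded by it → coindexation permitted.
*Aisha₂* c-commands the pronoun within its binding domain → coindexation would violate Principle B.

{1}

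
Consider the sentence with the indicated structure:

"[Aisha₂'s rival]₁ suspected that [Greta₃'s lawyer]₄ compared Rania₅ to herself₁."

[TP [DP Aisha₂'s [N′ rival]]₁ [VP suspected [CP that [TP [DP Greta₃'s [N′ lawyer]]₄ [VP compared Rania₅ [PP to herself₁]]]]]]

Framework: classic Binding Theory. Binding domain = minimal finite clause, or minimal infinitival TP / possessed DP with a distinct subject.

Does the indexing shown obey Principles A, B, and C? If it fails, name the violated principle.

The two coindexed NPs are *[Aisha₂'s rival]₁* and *herself₁*.
*herself₁* is an anaphor. Principle A requires it to be bound within its binding domain — the embedded TP, whose subject is [Greta₃'s lawyer]₄.
Within that domain it is c-commanded by *[Greta₃'s lawyer]₄*, *Rania₅*, none of which share its index.
*[Aisha₂'s rival]₁* does c-command the anaphor, but from outside its binding domain.
The anaphor is unbound in its domain → Principle A violation.

Principle A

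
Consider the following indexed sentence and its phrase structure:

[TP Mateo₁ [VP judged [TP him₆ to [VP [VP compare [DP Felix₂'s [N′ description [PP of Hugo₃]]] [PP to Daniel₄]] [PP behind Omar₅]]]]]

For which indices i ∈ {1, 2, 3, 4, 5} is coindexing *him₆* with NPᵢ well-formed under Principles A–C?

*him* is a pronoun, so Principle B applies: it must be free in its binding domain.
Binding domain of *him₆*: the matrix TP, whose subject is Mateo₁.
*Mateo₁* c-commands the pronoun within its binding domain → coindexation would violate Principle B.
*Felix₂*: the pronoun c-commands this R-expression → coindexation would violate Principle C on *Felix₂*.
*Hugo₃*: the pronoun c-commands this R-expression → coindexation would violate Principle C on *Hugo₃*.
*Daniel₄*: the pronoun c-commands this R-expression → coindexation would violate Principle C on *Daniel₄*.
*Omar₅*: the pronoun c-commands this R-expression → coindexation would violate Principle C on *Omar₅*.

none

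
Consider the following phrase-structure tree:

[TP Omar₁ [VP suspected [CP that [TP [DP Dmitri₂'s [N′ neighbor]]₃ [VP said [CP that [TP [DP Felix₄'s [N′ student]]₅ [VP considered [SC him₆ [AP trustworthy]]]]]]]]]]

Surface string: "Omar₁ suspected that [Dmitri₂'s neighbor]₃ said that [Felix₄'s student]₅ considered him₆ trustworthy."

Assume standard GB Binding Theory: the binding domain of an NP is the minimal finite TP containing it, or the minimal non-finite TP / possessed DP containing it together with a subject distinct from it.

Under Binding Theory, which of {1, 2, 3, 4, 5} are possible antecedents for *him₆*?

{1, 2, 3, 4}

*him* is a pronoun, so Principle B applies: it must be free in its binding domain.
Binding domain of *him₆*: the embedded TP, whose subject is [Felix₄'s student]₅.
*Omar₁* c-commands the pronoun but from outside its binding domain, and is not c-commanded by it → coindexation permitted.
*Dmitri₂* and the pronoun do not c-command one another → neither Principle B nor Principle C is at stake; coindexation permitted.
*[Dmitri₂'s neighbor]₃* c-commands the pronoun but from outside its binding domain, and is not c-commanded by it → coindexation permitted.
*Felix₄* and the pronoun do not c-command one another → neither Principle B nor Principle C is at stake; coindexation permitted.
*[Felix₄'s student]₅* c-commands the pronoun within its binding domain → coindexation would violate Principle B.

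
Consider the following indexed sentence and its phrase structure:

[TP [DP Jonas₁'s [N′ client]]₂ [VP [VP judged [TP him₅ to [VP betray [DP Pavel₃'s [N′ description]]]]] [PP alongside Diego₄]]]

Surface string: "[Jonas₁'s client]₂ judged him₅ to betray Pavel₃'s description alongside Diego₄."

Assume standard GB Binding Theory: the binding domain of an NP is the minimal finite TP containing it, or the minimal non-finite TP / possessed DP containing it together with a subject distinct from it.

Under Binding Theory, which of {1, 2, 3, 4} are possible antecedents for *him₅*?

{1, 4}

*him* is a pronoun, so Principle B applies: it must be free in its binding domain.
Binding domain of *him₅*: the matrix TP, whose subject is [Jonas₁'s client]₂.
*Jonas₁* and the pronoun do not c-command one another → neither Principle B nor Principle C is at stake; coindexation permitted.
*[Jonas₁'s client]₂* c-commands the pronoun within its binding domain → coindexation would violate Principle B.
*Pavel₃*: the pronoun c-commands this R-expression → coindexation would violate Principle C on *Pavel₃*.
*Diego₄* and the pronoun do not c-command one another → neither Principle B nor Principle C is at stake; coindexation permitted.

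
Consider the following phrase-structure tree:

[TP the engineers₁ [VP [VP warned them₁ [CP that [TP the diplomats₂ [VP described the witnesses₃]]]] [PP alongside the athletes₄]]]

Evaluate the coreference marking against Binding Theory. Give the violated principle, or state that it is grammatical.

The two coindexed NPs are *the engineers₁* and *them₁*.
*them₁* is a pronoun. Its binding domain is the matrix TP, whose subject is the engineers₁.
*the engineers₁* c-commands it within that domain and carries the same index.
The pronoun is locally bound → Principle B violation.

Principle B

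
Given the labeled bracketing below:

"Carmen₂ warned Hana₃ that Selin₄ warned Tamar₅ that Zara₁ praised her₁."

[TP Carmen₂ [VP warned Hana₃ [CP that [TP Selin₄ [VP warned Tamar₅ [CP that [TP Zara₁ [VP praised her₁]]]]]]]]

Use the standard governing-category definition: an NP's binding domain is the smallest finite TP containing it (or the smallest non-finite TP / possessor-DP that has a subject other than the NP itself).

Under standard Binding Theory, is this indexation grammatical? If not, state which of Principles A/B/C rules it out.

The two coindexed NPs are *Zara₁* and *her₁*.
*her₁* is a pronoun. Its binding domain is the embedded TP, whose subject is Zara₁.
*Zara₁* c-commands it within that domain and carries the same index.
The pronoun is locally bound → Principle B violation.

Principle B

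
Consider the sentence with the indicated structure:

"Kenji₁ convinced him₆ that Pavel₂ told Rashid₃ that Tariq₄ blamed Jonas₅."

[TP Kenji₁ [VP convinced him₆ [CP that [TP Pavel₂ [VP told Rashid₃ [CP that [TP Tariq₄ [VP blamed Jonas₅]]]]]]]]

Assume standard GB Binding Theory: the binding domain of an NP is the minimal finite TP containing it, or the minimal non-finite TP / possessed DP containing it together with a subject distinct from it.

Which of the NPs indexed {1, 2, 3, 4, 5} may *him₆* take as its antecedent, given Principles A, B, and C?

none

*him* is a pronoun, so Principle B applies: it must be free in its binding domain.
Binding domain of *him₆*: the matrix TP, whose subject is Kenji₁.
*Kenji₁* c-commands the pronoun within its binding domain → coindexation would violate Principle B.
*Pavel₂*: the pronoun c-commands this R-expression → coindexation would violate Principle C on *Pavel₂*.
*Rashid₃*: the pronoun c-commands this R-expression → coindexation would violate Principle C on *Rashid₃*.
*Tariq₄*: the pronoun c-commands this R-expression → coindexation would violate Principle C on *Tariq₄*.
*Jonas₅*: the pronoun c-commands this R-expression → coindexation would violate Principle C on *Jonas₅*.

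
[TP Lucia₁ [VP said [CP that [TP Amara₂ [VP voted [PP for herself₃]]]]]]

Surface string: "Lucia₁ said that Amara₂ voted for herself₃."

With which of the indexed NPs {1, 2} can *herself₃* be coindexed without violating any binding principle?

{2}

*herself* is an anaphor, so Principle A applies: it must be bound in its binding domain.
Binding domain of *herself₃*: the embedded TP, whose subject is Amara₂.
*Lucia₁* c-commands the anaphor but is outside its binding domain → cannot satisfy Principle A.
*Amara₂* c-commands the anaphor within its binding domain → licit binder.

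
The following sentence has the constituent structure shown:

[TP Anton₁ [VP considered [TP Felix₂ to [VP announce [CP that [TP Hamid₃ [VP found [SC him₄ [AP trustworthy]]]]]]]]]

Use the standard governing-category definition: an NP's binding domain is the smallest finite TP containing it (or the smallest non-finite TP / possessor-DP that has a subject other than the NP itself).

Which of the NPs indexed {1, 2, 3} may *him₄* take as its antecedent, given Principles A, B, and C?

{1, 2}

*him* is a pronoun, so Principle B applies: it must be free in its binding domain.
Binding domain of *him₄*: the embedded TP, whose subject is Hamid₃.
*Anton₁* c-commands the pronoun but from outside its binding domain, and is not c-commanded by it → coindexation permitted.
*Felix₂* c-commands the pronoun but from outside its binding domain, and is not c-commanded by it → coindexation permitted.
*Hamid₃* c-commands the pronoun within its binding domain → coindexation would violate Principle B.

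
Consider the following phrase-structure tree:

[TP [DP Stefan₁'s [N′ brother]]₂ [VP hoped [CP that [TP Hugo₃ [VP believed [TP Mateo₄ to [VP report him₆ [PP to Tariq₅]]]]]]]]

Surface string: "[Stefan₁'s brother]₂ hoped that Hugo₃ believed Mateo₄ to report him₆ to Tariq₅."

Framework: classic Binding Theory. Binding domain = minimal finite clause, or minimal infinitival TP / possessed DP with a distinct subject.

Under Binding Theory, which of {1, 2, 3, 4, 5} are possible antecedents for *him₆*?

*him* is a pronoun, so Principle B applies: it must be free in its binding domain.
Binding domain of *him₆*: the embedded TP, whose subject is Mateo₄.
*Stefan₁* and the pronoun do not c-command one another → neither Principle B nor Principle C is at stake; coindexation permitted.
*[Stefan₁'s brother]₂* c-commands the pronoun but from outside its binding domain, and is not c-commanded by it → coindexation permitted.
*Hugo₃* c-commands the pronoun but from outside its binding domain, and is not c-commanded by it → coindexation permitted.
*Mateo₄* c-commands the pronoun within its binding domain → coindexation would violate Principle B.
*Tariq₅*: the pronoun c-commands this R-expression → coindexation would violate Principle C on *Tariq₅*.

{1, 2, 3}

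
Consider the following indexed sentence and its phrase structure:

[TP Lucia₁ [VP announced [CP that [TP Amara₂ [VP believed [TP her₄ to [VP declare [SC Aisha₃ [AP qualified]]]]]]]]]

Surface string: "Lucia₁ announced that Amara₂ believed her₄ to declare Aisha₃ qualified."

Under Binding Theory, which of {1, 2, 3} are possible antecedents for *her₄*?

{1}

*her* is a pronoun, so Principle B applies: it must be free in its binding domain.
Binding domain of *her₄*: the embedded TP, whose subject is Amara₂.
*Lucia₁* c-commands the pronoun but from outside its binding domain, and is not c-commanded by it → coindexation permitted.
*Amara₂* c-commands the pronoun within its binding domain → coindexation would violate Principle B.
*Aisha₃*: the pronoun c-commands this R-expression → coindexation would violate Principle C on *Aisha₃*.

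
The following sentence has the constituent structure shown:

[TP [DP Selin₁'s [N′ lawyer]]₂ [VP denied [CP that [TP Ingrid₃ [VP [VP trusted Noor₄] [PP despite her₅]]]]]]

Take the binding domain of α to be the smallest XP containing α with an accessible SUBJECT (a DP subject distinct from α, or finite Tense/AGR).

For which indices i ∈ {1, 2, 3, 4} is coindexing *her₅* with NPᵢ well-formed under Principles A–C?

*her* is a pronoun, so Principle B applies: it must be free in its binding domain.
Binding domain of *her₅*: the embedded TP, whose subject is Ingrid₃.
*Selin₁* and the pronoun do not c-command one another → neither Principle B nor Principle C is at stake; coindexation permitted.
*[Selin₁'s lawyer]₂* c-commands the pronoun but from outside its binding domain, and is not c-commanded by it → coindexation permitted.
*Ingrid₃* c-commands the pronoun within its binding domain → coindexation would violate Principle B.
*Noor₄* and the pronoun do not c-command one another → neither Principle B nor Principle C is at stake; coindexation permitted.

{1, 2, 4}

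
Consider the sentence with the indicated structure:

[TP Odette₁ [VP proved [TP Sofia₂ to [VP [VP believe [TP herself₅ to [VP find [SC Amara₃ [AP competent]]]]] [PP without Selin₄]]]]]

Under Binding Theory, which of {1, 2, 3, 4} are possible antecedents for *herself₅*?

*herself* is an anaphor, so Principle A applies: it must be bound in its binding domain.
Binding domain of *herself₅*: the embedded TP, whose subject is Sofia₂.
*Odette₁* c-commands the anaphor but is outside its binding domain → cannot satisfy Principle A.
*Sofia₂* c-commands the anaphor within its binding domain → licit binder.
*Amara₃* does not c-command the anaphor → cannot bind it.
*Selin₄* does not c-command the anaphor → cannot bind it.

{2}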